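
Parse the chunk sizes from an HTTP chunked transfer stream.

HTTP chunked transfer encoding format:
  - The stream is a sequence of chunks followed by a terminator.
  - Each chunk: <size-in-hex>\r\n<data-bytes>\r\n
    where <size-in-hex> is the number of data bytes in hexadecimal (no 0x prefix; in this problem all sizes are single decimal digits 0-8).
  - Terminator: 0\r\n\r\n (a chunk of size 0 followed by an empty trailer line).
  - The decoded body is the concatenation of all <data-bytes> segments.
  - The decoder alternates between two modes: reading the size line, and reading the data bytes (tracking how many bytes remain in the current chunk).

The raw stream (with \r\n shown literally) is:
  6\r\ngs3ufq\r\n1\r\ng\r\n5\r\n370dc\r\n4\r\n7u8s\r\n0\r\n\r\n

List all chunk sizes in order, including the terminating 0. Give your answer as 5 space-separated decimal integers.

Answer: 6 1 5 4 0

Derivation:
Chunk 1: stream[0..1]='6' size=0x6=6, data at stream[3..9]='gs3ufq' -> body[0..6], body so far='gs3ufq'
Chunk 2: stream[11..12]='1' size=0x1=1, data at stream[14..15]='g' -> body[6..7], body so far='gs3ufqg'
Chunk 3: stream[17..18]='5' size=0x5=5, data at stream[20..25]='370dc' -> body[7..12], body so far='gs3ufqg370dc'
Chunk 4: stream[27..28]='4' size=0x4=4, data at stream[30..34]='7u8s' -> body[12..16], body so far='gs3ufqg370dc7u8s'
Chunk 5: stream[36..37]='0' size=0 (terminator). Final body='gs3ufqg370dc7u8s' (16 bytes)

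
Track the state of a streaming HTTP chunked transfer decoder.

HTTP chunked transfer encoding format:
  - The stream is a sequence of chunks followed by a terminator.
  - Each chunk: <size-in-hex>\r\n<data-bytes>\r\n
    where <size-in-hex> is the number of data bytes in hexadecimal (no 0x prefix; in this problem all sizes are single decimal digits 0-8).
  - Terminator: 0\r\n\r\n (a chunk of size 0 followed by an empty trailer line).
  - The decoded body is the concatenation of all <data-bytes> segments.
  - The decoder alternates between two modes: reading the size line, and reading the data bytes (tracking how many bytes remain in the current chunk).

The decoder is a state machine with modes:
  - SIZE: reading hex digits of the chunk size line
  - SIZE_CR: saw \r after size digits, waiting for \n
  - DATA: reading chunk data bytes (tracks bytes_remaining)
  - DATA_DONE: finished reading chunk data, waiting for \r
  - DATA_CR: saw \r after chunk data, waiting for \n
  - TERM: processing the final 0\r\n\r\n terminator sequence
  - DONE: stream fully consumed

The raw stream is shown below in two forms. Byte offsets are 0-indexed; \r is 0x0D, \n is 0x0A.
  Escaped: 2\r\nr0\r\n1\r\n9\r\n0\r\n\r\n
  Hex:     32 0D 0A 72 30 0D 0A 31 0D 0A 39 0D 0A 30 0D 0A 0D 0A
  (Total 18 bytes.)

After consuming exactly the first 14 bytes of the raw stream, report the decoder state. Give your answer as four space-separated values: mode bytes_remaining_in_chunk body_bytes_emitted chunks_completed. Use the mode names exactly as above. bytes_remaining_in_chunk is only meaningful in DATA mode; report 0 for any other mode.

Byte 0 = '2': mode=SIZE remaining=0 emitted=0 chunks_done=0
Byte 1 = 0x0D: mode=SIZE_CR remaining=0 emitted=0 chunks_done=0
Byte 2 = 0x0A: mode=DATA remaining=2 emitted=0 chunks_done=0
Byte 3 = 'r': mode=DATA remaining=1 emitted=1 chunks_done=0
Byte 4 = '0': mode=DATA_DONE remaining=0 emitted=2 chunks_done=0
Byte 5 = 0x0D: mode=DATA_CR remaining=0 emitted=2 chunks_done=0
Byte 6 = 0x0A: mode=SIZE remaining=0 emitted=2 chunks_done=1
Byte 7 = '1': mode=SIZE remaining=0 emitted=2 chunks_done=1
Byte 8 = 0x0D: mode=SIZE_CR remaining=0 emitted=2 chunks_done=1
Byte 9 = 0x0A: mode=DATA remaining=1 emitted=2 chunks_done=1
Byte 10 = '9': mode=DATA_DONE remaining=0 emitted=3 chunks_done=1
Byte 11 = 0x0D: mode=DATA_CR remaining=0 emitted=3 chunks_done=1
Byte 12 = 0x0A: mode=SIZE remaining=0 emitted=3 chunks_done=2
Byte 13 = '0': mode=SIZE remaining=0 emitted=3 chunks_done=2

Answer: SIZE 0 3 2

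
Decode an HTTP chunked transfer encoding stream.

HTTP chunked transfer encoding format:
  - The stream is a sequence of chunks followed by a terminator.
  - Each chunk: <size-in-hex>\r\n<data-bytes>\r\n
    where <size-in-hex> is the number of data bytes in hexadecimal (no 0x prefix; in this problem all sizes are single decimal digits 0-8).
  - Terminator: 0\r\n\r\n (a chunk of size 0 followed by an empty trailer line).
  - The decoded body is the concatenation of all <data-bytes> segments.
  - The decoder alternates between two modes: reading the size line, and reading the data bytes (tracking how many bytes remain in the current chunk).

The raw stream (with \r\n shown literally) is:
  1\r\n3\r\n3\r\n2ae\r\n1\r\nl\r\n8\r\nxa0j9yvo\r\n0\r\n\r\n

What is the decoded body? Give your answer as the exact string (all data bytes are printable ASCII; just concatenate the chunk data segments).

Answer: 32aelxa0j9yvo

Derivation:
Chunk 1: stream[0..1]='1' size=0x1=1, data at stream[3..4]='3' -> body[0..1], body so far='3'
Chunk 2: stream[6..7]='3' size=0x3=3, data at stream[9..12]='2ae' -> body[1..4], body so far='32ae'
Chunk 3: stream[14..15]='1' size=0x1=1, data at stream[17..18]='l' -> body[4..5], body so far='32ael'
Chunk 4: stream[20..21]='8' size=0x8=8, data at stream[23..31]='xa0j9yvo' -> body[5..13], body so far='32aelxa0j9yvo'
Chunk 5: stream[33..34]='0' size=0 (terminator). Final body='32aelxa0j9yvo' (13 bytes)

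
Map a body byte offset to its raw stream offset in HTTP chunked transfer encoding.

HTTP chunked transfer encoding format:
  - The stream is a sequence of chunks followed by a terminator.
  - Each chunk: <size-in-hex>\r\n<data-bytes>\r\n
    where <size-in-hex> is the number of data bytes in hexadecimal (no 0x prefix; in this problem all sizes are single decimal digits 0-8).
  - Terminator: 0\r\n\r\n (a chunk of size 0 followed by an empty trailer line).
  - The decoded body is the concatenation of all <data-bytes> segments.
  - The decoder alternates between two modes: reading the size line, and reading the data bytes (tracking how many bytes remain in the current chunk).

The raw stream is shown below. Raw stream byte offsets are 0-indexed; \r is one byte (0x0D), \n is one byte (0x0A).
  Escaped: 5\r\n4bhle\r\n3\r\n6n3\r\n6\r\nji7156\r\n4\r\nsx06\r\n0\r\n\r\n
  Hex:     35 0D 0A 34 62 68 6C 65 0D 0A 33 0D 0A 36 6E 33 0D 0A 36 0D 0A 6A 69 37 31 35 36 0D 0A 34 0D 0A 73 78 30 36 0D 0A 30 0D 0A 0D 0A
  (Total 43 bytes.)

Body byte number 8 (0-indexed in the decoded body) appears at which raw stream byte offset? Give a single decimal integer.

Chunk 1: stream[0..1]='5' size=0x5=5, data at stream[3..8]='4bhle' -> body[0..5], body so far='4bhle'
Chunk 2: stream[10..11]='3' size=0x3=3, data at stream[13..16]='6n3' -> body[5..8], body so far='4bhle6n3'
Chunk 3: stream[18..19]='6' size=0x6=6, data at stream[21..27]='ji7156' -> body[8..14], body so far='4bhle6n3ji7156'
Chunk 4: stream[29..30]='4' size=0x4=4, data at stream[32..36]='sx06' -> body[14..18], body so far='4bhle6n3ji7156sx06'
Chunk 5: stream[38..39]='0' size=0 (terminator). Final body='4bhle6n3ji7156sx06' (18 bytes)
Body byte 8 at stream offset 21

Answer: 21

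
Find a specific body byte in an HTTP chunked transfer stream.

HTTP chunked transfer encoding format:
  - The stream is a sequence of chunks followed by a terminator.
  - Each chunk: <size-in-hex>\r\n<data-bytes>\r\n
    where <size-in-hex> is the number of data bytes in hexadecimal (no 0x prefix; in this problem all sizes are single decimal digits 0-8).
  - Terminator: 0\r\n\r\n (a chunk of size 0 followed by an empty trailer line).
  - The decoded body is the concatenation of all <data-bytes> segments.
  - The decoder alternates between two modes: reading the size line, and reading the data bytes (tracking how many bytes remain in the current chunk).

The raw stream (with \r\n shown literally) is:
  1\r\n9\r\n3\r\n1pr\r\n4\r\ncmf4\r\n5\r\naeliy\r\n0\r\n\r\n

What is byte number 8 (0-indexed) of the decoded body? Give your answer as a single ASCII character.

Chunk 1: stream[0..1]='1' size=0x1=1, data at stream[3..4]='9' -> body[0..1], body so far='9'
Chunk 2: stream[6..7]='3' size=0x3=3, data at stream[9..12]='1pr' -> body[1..4], body so far='91pr'
Chunk 3: stream[14..15]='4' size=0x4=4, data at stream[17..21]='cmf4' -> body[4..8], body so far='91prcmf4'
Chunk 4: stream[23..24]='5' size=0x5=5, data at stream[26..31]='aeliy' -> body[8..13], body so far='91prcmf4aeliy'
Chunk 5: stream[33..34]='0' size=0 (terminator). Final body='91prcmf4aeliy' (13 bytes)
Body byte 8 = 'a'

Answer: a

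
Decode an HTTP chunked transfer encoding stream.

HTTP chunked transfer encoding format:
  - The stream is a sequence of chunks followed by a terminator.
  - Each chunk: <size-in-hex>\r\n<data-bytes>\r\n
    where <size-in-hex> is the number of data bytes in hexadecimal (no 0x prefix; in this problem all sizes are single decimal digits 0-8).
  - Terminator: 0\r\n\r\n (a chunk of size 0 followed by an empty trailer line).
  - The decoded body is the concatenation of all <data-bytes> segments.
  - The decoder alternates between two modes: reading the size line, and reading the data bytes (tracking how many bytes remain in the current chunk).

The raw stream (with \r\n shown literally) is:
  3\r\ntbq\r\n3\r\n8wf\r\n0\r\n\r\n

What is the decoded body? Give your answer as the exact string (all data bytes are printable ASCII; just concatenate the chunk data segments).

Answer: tbq8wf

Derivation:
Chunk 1: stream[0..1]='3' size=0x3=3, data at stream[3..6]='tbq' -> body[0..3], body so far='tbq'
Chunk 2: stream[8..9]='3' size=0x3=3, data at stream[11..14]='8wf' -> body[3..6], body so far='tbq8wf'
Chunk 3: stream[16..17]='0' size=0 (terminator). Final body='tbq8wf' (6 bytes)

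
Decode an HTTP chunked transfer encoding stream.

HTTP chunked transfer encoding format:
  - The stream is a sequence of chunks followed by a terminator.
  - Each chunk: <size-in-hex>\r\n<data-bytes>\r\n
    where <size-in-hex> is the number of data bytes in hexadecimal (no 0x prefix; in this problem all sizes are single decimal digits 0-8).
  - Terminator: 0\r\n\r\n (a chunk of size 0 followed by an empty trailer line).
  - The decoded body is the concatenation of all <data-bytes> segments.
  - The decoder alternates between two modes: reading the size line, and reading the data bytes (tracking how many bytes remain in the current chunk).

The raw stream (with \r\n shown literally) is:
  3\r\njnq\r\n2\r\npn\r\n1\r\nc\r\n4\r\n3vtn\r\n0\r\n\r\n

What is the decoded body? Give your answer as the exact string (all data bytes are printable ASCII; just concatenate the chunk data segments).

Chunk 1: stream[0..1]='3' size=0x3=3, data at stream[3..6]='jnq' -> body[0..3], body so far='jnq'
Chunk 2: stream[8..9]='2' size=0x2=2, data at stream[11..13]='pn' -> body[3..5], body so far='jnqpn'
Chunk 3: stream[15..16]='1' size=0x1=1, data at stream[18..19]='c' -> body[5..6], body so far='jnqpnc'
Chunk 4: stream[21..22]='4' size=0x4=4, data at stream[24..28]='3vtn' -> body[6..10], body so far='jnqpnc3vtn'
Chunk 5: stream[30..31]='0' size=0 (terminator). Final body='jnqpnc3vtn' (10 bytes)

Answer: jnqpnc3vtn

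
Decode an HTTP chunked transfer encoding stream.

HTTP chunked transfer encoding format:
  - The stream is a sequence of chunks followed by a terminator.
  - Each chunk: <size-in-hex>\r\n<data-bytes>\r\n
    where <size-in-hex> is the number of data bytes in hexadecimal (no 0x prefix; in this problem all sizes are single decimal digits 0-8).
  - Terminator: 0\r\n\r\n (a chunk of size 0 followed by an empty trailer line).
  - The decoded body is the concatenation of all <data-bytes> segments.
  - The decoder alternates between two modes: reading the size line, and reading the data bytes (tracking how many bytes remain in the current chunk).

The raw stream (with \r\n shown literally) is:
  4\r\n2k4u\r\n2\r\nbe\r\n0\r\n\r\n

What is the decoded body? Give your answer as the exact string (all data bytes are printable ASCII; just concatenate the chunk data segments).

Answer: 2k4ube

Derivation:
Chunk 1: stream[0..1]='4' size=0x4=4, data at stream[3..7]='2k4u' -> body[0..4], body so far='2k4u'
Chunk 2: stream[9..10]='2' size=0x2=2, data at stream[12..14]='be' -> body[4..6], body so far='2k4ube'
Chunk 3: stream[16..17]='0' size=0 (terminator). Final body='2k4ube' (6 bytes)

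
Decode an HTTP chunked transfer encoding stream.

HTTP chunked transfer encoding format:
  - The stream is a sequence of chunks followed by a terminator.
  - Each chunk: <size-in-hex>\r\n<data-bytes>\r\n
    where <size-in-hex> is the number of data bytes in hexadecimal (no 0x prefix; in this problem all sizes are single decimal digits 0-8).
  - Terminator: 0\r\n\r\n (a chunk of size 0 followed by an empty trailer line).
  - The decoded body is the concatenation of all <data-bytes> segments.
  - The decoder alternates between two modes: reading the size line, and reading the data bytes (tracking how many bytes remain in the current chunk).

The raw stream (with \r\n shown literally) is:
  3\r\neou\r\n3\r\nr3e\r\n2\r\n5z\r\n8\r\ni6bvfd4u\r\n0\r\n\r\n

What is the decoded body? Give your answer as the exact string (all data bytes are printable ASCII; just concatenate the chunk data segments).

Answer: eour3e5zi6bvfd4u

Derivation:
Chunk 1: stream[0..1]='3' size=0x3=3, data at stream[3..6]='eou' -> body[0..3], body so far='eou'
Chunk 2: stream[8..9]='3' size=0x3=3, data at stream[11..14]='r3e' -> body[3..6], body so far='eour3e'
Chunk 3: stream[16..17]='2' size=0x2=2, data at stream[19..21]='5z' -> body[6..8], body so far='eour3e5z'
Chunk 4: stream[23..24]='8' size=0x8=8, data at stream[26..34]='i6bvfd4u' -> body[8..16], body so far='eour3e5zi6bvfd4u'
Chunk 5: stream[36..37]='0' size=0 (terminator). Final body='eour3e5zi6bvfd4u' (16 bytes)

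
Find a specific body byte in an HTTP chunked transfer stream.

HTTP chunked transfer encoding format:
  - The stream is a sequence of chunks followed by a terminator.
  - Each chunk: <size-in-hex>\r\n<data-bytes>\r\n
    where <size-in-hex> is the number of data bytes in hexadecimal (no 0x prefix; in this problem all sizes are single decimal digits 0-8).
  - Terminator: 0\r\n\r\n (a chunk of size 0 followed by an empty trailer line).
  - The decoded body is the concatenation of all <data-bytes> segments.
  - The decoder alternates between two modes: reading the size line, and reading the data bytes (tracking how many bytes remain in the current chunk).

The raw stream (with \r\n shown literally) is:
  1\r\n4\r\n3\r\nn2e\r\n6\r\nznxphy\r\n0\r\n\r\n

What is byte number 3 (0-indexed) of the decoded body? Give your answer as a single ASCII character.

Answer: e

Derivation:
Chunk 1: stream[0..1]='1' size=0x1=1, data at stream[3..4]='4' -> body[0..1], body so far='4'
Chunk 2: stream[6..7]='3' size=0x3=3, data at stream[9..12]='n2e' -> body[1..4], body so far='4n2e'
Chunk 3: stream[14..15]='6' size=0x6=6, data at stream[17..23]='znxphy' -> body[4..10], body so far='4n2eznxphy'
Chunk 4: stream[25..26]='0' size=0 (terminator). Final body='4n2eznxphy' (10 bytes)
Body byte 3 = 'e'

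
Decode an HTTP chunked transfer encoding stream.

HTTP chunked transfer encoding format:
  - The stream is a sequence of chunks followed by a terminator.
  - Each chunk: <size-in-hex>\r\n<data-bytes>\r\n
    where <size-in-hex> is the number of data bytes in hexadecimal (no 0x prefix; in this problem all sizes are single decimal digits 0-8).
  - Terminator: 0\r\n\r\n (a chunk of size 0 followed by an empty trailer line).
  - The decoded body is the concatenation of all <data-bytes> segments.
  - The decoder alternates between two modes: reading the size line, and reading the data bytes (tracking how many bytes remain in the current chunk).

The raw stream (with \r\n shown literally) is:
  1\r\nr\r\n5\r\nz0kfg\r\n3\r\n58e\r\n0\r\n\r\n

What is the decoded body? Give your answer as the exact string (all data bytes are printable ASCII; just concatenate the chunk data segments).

Answer: rz0kfg58e

Derivation:
Chunk 1: stream[0..1]='1' size=0x1=1, data at stream[3..4]='r' -> body[0..1], body so far='r'
Chunk 2: stream[6..7]='5' size=0x5=5, data at stream[9..14]='z0kfg' -> body[1..6], body so far='rz0kfg'
Chunk 3: stream[16..17]='3' size=0x3=3, data at stream[19..22]='58e' -> body[6..9], body so far='rz0kfg58e'
Chunk 4: stream[24..25]='0' size=0 (terminator). Final body='rz0kfg58e' (9 bytes)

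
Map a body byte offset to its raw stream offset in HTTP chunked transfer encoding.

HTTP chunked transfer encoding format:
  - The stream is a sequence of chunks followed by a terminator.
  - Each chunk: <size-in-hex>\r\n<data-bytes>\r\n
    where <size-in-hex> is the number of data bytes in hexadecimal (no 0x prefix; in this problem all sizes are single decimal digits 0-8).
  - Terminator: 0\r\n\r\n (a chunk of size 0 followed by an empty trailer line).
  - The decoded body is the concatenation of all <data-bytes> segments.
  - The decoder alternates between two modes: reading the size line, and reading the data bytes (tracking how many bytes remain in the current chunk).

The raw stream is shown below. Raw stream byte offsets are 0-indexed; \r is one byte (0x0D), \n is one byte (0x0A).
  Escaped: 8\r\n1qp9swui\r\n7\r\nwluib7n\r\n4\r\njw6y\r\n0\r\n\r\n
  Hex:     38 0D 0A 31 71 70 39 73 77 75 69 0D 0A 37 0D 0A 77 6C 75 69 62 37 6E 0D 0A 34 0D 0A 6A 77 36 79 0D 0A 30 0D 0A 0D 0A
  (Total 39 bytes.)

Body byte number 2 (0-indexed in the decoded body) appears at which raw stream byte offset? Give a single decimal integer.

Answer: 5

Derivation:
Chunk 1: stream[0..1]='8' size=0x8=8, data at stream[3..11]='1qp9swui' -> body[0..8], body so far='1qp9swui'
Chunk 2: stream[13..14]='7' size=0x7=7, data at stream[16..23]='wluib7n' -> body[8..15], body so far='1qp9swuiwluib7n'
Chunk 3: stream[25..26]='4' size=0x4=4, data at stream[28..32]='jw6y' -> body[15..19], body so far='1qp9swuiwluib7njw6y'
Chunk 4: stream[34..35]='0' size=0 (terminator). Final body='1qp9swuiwluib7njw6y' (19 bytes)
Body byte 2 at stream offset 5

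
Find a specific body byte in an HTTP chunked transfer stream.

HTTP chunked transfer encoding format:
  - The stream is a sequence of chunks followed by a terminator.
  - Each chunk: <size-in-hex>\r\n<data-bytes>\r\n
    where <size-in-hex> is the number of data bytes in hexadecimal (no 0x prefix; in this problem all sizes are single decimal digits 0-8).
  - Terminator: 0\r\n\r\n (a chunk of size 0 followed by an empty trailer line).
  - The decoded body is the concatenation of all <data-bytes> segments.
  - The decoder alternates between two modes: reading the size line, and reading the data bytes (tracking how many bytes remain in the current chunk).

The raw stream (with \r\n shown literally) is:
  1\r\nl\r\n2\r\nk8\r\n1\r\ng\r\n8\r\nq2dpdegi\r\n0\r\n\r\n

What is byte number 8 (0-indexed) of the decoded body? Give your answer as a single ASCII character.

Chunk 1: stream[0..1]='1' size=0x1=1, data at stream[3..4]='l' -> body[0..1], body so far='l'
Chunk 2: stream[6..7]='2' size=0x2=2, data at stream[9..11]='k8' -> body[1..3], body so far='lk8'
Chunk 3: stream[13..14]='1' size=0x1=1, data at stream[16..17]='g' -> body[3..4], body so far='lk8g'
Chunk 4: stream[19..20]='8' size=0x8=8, data at stream[22..30]='q2dpdegi' -> body[4..12], body so far='lk8gq2dpdegi'
Chunk 5: stream[32..33]='0' size=0 (terminator). Final body='lk8gq2dpdegi' (12 bytes)
Body byte 8 = 'd'

Answer: d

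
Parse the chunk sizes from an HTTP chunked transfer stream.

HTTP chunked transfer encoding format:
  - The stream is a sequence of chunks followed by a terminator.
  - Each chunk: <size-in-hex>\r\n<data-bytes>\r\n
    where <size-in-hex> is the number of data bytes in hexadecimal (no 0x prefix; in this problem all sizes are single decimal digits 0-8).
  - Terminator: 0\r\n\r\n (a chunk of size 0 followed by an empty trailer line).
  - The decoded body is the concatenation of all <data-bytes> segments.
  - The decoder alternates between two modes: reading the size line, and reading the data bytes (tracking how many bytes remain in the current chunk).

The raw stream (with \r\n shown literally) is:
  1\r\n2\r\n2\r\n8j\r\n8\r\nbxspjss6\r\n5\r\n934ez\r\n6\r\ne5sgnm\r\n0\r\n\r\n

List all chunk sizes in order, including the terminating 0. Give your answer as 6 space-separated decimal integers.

Chunk 1: stream[0..1]='1' size=0x1=1, data at stream[3..4]='2' -> body[0..1], body so far='2'
Chunk 2: stream[6..7]='2' size=0x2=2, data at stream[9..11]='8j' -> body[1..3], body so far='28j'
Chunk 3: stream[13..14]='8' size=0x8=8, data at stream[16..24]='bxspjss6' -> body[3..11], body so far='28jbxspjss6'
Chunk 4: stream[26..27]='5' size=0x5=5, data at stream[29..34]='934ez' -> body[11..16], body so far='28jbxspjss6934ez'
Chunk 5: stream[36..37]='6' size=0x6=6, data at stream[39..45]='e5sgnm' -> body[16..22], body so far='28jbxspjss6934eze5sgnm'
Chunk 6: stream[47..48]='0' size=0 (terminator). Final body='28jbxspjss6934eze5sgnm' (22 bytes)

Answer: 1 2 8 5 6 0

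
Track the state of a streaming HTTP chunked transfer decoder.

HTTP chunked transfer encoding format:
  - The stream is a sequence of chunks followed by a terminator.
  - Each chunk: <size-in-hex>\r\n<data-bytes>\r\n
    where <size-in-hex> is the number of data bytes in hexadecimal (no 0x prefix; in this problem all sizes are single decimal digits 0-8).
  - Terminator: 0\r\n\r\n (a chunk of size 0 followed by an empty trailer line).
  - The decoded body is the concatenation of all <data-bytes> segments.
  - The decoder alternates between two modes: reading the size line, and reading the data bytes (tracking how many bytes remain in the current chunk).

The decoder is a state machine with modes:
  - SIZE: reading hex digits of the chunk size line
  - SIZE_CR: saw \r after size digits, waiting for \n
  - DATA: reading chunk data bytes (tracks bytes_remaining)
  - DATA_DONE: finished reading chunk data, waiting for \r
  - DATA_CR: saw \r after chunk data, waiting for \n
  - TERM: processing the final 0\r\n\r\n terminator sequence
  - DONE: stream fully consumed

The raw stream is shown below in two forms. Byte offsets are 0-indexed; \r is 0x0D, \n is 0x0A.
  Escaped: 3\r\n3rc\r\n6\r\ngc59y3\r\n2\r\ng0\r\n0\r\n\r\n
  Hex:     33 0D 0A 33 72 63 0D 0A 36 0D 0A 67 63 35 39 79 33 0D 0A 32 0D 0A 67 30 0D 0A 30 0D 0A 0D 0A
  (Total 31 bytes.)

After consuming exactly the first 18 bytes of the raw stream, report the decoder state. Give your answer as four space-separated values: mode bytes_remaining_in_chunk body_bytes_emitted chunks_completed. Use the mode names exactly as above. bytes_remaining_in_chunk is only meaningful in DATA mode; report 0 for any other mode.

Answer: DATA_CR 0 9 1

Derivation:
Byte 0 = '3': mode=SIZE remaining=0 emitted=0 chunks_done=0
Byte 1 = 0x0D: mode=SIZE_CR remaining=0 emitted=0 chunks_done=0
Byte 2 = 0x0A: mode=DATA remaining=3 emitted=0 chunks_done=0
Byte 3 = '3': mode=DATA remaining=2 emitted=1 chunks_done=0
Byte 4 = 'r': mode=DATA remaining=1 emitted=2 chunks_done=0
Byte 5 = 'c': mode=DATA_DONE remaining=0 emitted=3 chunks_done=0
Byte 6 = 0x0D: mode=DATA_CR remaining=0 emitted=3 chunks_done=0
Byte 7 = 0x0A: mode=SIZE remaining=0 emitted=3 chunks_done=1
Byte 8 = '6': mode=SIZE remaining=0 emitted=3 chunks_done=1
Byte 9 = 0x0D: mode=SIZE_CR remaining=0 emitted=3 chunks_done=1
Byte 10 = 0x0A: mode=DATA remaining=6 emitted=3 chunks_done=1
Byte 11 = 'g': mode=DATA remaining=5 emitted=4 chunks_done=1
Byte 12 = 'c': mode=DATA remaining=4 emitted=5 chunks_done=1
Byte 13 = '5': mode=DATA remaining=3 emitted=6 chunks_done=1
Byte 14 = '9': mode=DATA remaining=2 emitted=7 chunks_done=1
Byte 15 = 'y': mode=DATA remaining=1 emitted=8 chunks_done=1
Byte 16 = '3': mode=DATA_DONE remaining=0 emitted=9 chunks_done=1
Byte 17 = 0x0D: mode=DATA_CR remaining=0 emitted=9 chunks_done=1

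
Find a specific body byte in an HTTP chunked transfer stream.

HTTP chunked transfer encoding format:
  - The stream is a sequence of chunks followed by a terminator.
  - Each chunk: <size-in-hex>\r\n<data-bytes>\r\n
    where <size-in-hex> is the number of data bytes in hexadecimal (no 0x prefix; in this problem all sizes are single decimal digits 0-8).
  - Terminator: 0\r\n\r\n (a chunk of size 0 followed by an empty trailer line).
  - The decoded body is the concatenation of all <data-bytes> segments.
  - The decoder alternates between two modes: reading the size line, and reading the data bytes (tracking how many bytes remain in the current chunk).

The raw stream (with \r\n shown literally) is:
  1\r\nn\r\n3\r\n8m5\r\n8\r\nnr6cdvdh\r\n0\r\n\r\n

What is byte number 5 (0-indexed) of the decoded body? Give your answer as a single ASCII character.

Chunk 1: stream[0..1]='1' size=0x1=1, data at stream[3..4]='n' -> body[0..1], body so far='n'
Chunk 2: stream[6..7]='3' size=0x3=3, data at stream[9..12]='8m5' -> body[1..4], body so far='n8m5'
Chunk 3: stream[14..15]='8' size=0x8=8, data at stream[17..25]='nr6cdvdh' -> body[4..12], body so far='n8m5nr6cdvdh'
Chunk 4: stream[27..28]='0' size=0 (terminator). Final body='n8m5nr6cdvdh' (12 bytes)
Body byte 5 = 'r'

Answer: r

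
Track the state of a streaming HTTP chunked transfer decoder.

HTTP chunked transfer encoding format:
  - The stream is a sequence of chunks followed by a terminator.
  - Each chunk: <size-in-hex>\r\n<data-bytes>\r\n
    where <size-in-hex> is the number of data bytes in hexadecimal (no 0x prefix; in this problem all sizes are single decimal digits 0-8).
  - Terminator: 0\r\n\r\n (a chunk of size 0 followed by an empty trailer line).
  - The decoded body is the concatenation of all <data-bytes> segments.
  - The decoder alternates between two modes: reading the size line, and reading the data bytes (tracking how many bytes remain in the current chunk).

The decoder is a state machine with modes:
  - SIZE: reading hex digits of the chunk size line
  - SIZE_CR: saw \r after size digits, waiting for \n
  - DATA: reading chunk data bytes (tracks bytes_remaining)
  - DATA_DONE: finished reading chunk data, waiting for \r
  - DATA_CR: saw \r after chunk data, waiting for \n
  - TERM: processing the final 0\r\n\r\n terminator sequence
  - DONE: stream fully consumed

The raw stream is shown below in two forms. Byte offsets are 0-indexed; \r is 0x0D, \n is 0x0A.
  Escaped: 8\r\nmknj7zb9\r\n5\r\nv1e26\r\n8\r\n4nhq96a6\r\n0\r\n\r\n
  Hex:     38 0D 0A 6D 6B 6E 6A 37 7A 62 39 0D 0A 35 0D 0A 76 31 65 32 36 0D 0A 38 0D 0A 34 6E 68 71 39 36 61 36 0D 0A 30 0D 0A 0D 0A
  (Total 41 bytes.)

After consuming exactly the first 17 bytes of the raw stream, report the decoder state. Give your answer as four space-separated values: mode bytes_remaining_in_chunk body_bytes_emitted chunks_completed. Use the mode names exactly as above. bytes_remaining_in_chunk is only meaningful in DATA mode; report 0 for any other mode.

Byte 0 = '8': mode=SIZE remaining=0 emitted=0 chunks_done=0
Byte 1 = 0x0D: mode=SIZE_CR remaining=0 emitted=0 chunks_done=0
Byte 2 = 0x0A: mode=DATA remaining=8 emitted=0 chunks_done=0
Byte 3 = 'm': mode=DATA remaining=7 emitted=1 chunks_done=0
Byte 4 = 'k': mode=DATA remaining=6 emitted=2 chunks_done=0
Byte 5 = 'n': mode=DATA remaining=5 emitted=3 chunks_done=0
Byte 6 = 'j': mode=DATA remaining=4 emitted=4 chunks_done=0
Byte 7 = '7': mode=DATA remaining=3 emitted=5 chunks_done=0
Byte 8 = 'z': mode=DATA remaining=2 emitted=6 chunks_done=0
Byte 9 = 'b': mode=DATA remaining=1 emitted=7 chunks_done=0
Byte 10 = '9': mode=DATA_DONE remaining=0 emitted=8 chunks_done=0
Byte 11 = 0x0D: mode=DATA_CR remaining=0 emitted=8 chunks_done=0
Byte 12 = 0x0A: mode=SIZE remaining=0 emitted=8 chunks_done=1
Byte 13 = '5': mode=SIZE remaining=0 emitted=8 chunks_done=1
Byte 14 = 0x0D: mode=SIZE_CR remaining=0 emitted=8 chunks_done=1
Byte 15 = 0x0A: mode=DATA remaining=5 emitted=8 chunks_done=1
Byte 16 = 'v': mode=DATA remaining=4 emitted=9 chunks_done=1

Answer: DATA 4 9 1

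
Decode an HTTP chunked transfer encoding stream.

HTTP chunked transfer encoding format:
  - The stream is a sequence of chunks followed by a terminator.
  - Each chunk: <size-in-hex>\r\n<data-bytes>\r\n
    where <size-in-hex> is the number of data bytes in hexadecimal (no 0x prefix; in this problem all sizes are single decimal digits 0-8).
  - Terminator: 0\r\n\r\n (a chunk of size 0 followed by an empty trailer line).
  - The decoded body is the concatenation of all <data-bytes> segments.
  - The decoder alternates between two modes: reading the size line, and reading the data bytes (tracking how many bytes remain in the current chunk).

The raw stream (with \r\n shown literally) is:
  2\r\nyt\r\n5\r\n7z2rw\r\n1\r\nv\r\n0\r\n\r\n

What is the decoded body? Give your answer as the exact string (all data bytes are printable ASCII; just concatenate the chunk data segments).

Answer: yt7z2rwv

Derivation:
Chunk 1: stream[0..1]='2' size=0x2=2, data at stream[3..5]='yt' -> body[0..2], body so far='yt'
Chunk 2: stream[7..8]='5' size=0x5=5, data at stream[10..15]='7z2rw' -> body[2..7], body so far='yt7z2rw'
Chunk 3: stream[17..18]='1' size=0x1=1, data at stream[20..21]='v' -> body[7..8], body so far='yt7z2rwv'
Chunk 4: stream[23..24]='0' size=0 (terminator). Final body='yt7z2rwv' (8 bytes)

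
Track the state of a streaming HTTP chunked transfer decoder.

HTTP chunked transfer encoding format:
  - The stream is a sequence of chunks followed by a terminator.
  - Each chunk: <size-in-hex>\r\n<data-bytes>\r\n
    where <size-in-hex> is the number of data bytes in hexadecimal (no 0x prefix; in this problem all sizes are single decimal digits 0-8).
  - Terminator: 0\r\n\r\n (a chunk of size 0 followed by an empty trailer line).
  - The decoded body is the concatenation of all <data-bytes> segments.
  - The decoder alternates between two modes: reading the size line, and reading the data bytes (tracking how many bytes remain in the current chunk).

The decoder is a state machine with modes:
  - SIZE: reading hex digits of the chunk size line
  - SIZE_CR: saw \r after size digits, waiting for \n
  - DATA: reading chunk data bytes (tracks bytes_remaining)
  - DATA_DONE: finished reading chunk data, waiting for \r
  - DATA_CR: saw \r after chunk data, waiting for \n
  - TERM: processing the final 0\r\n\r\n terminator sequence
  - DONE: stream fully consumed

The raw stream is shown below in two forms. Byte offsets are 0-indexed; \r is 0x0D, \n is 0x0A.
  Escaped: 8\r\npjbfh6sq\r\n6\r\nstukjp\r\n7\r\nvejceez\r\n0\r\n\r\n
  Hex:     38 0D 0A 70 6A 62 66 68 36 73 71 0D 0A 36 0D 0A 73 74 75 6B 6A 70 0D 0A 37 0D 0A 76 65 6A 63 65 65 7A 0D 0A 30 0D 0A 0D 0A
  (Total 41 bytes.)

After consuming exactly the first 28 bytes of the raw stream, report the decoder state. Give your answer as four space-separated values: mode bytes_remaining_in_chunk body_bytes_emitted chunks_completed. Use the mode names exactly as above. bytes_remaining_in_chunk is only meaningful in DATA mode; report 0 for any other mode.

Answer: DATA 6 15 2

Derivation:
Byte 0 = '8': mode=SIZE remaining=0 emitted=0 chunks_done=0
Byte 1 = 0x0D: mode=SIZE_CR remaining=0 emitted=0 chunks_done=0
Byte 2 = 0x0A: mode=DATA remaining=8 emitted=0 chunks_done=0
Byte 3 = 'p': mode=DATA remaining=7 emitted=1 chunks_done=0
Byte 4 = 'j': mode=DATA remaining=6 emitted=2 chunks_done=0
Byte 5 = 'b': mode=DATA remaining=5 emitted=3 chunks_done=0
Byte 6 = 'f': mode=DATA remaining=4 emitted=4 chunks_done=0
Byte 7 = 'h': mode=DATA remaining=3 emitted=5 chunks_done=0
Byte 8 = '6': mode=DATA remaining=2 emitted=6 chunks_done=0
Byte 9 = 's': mode=DATA remaining=1 emitted=7 chunks_done=0
Byte 10 = 'q': mode=DATA_DONE remaining=0 emitted=8 chunks_done=0
Byte 11 = 0x0D: mode=DATA_CR remaining=0 emitted=8 chunks_done=0
Byte 12 = 0x0A: mode=SIZE remaining=0 emitted=8 chunks_done=1
Byte 13 = '6': mode=SIZE remaining=0 emitted=8 chunks_done=1
Byte 14 = 0x0D: mode=SIZE_CR remaining=0 emitted=8 chunks_done=1
Byte 15 = 0x0A: mode=DATA remaining=6 emitted=8 chunks_done=1
Byte 16 = 's': mode=DATA remaining=5 emitted=9 chunks_done=1
Byte 17 = 't': mode=DATA remaining=4 emitted=10 chunks_done=1
Byte 18 = 'u': mode=DATA remaining=3 emitted=11 chunks_done=1
Byte 19 = 'k': mode=DATA remaining=2 emitted=12 chunks_done=1
Byte 20 = 'j': mode=DATA remaining=1 emitted=13 chunks_done=1
Byte 21 = 'p': mode=DATA_DONE remaining=0 emitted=14 chunks_done=1
Byte 22 = 0x0D: mode=DATA_CR remaining=0 emitted=14 chunks_done=1
Byte 23 = 0x0A: mode=SIZE remaining=0 emitted=14 chunks_done=2
Byte 24 = '7': mode=SIZE remaining=0 emitted=14 chunks_done=2
Byte 25 = 0x0D: mode=SIZE_CR remaining=0 emitted=14 chunks_done=2
Byte 26 = 0x0A: mode=DATA remaining=7 emitted=14 chunks_done=2
Byte 27 = 'v': mode=DATA remaining=6 emitted=15 chunks_done=2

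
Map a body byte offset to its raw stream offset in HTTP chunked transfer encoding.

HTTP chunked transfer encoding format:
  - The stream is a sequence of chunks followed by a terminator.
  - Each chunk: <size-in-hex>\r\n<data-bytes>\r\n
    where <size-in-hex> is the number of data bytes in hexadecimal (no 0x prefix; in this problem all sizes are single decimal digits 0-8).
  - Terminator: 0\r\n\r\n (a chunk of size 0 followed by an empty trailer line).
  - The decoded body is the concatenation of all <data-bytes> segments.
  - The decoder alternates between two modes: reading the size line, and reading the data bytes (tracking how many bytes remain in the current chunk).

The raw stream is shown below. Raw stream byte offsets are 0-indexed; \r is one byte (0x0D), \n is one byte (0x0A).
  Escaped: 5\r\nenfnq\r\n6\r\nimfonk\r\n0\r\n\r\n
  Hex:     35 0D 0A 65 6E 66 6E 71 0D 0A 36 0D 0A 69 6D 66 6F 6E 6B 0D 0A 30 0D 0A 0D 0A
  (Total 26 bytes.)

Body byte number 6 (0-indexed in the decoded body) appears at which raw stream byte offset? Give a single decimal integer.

Chunk 1: stream[0..1]='5' size=0x5=5, data at stream[3..8]='enfnq' -> body[0..5], body so far='enfnq'
Chunk 2: stream[10..11]='6' size=0x6=6, data at stream[13..19]='imfonk' -> body[5..11], body so far='enfnqimfonk'
Chunk 3: stream[21..22]='0' size=0 (terminator). Final body='enfnqimfonk' (11 bytes)
Body byte 6 at stream offset 14

Answer: 14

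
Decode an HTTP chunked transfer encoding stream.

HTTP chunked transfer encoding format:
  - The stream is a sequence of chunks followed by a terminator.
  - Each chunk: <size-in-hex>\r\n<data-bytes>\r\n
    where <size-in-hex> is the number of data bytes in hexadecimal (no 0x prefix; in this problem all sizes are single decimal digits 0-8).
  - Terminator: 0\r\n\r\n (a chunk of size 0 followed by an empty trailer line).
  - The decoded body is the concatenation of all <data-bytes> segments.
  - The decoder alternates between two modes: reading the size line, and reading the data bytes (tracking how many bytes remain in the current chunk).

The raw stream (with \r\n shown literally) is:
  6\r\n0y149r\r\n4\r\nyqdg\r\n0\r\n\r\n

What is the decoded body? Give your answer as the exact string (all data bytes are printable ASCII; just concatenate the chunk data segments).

Chunk 1: stream[0..1]='6' size=0x6=6, data at stream[3..9]='0y149r' -> body[0..6], body so far='0y149r'
Chunk 2: stream[11..12]='4' size=0x4=4, data at stream[14..18]='yqdg' -> body[6..10], body so far='0y149ryqdg'
Chunk 3: stream[20..21]='0' size=0 (terminator). Final body='0y149ryqdg' (10 bytes)

Answer: 0y149ryqdg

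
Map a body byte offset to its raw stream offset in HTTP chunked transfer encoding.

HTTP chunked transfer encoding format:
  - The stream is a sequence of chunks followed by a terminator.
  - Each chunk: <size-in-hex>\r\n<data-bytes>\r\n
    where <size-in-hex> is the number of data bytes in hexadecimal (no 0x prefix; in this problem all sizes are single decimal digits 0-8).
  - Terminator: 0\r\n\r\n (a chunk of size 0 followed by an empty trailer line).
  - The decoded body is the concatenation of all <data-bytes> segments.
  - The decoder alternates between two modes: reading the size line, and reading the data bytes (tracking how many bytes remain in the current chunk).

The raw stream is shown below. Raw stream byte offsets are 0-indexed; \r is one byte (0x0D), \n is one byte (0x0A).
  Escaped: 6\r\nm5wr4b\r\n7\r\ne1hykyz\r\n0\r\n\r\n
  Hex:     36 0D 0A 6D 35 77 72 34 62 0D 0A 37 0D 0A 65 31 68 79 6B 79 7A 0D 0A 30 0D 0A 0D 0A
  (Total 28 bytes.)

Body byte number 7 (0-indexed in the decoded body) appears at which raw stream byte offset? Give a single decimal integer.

Chunk 1: stream[0..1]='6' size=0x6=6, data at stream[3..9]='m5wr4b' -> body[0..6], body so far='m5wr4b'
Chunk 2: stream[11..12]='7' size=0x7=7, data at stream[14..21]='e1hykyz' -> body[6..13], body so far='m5wr4be1hykyz'
Chunk 3: stream[23..24]='0' size=0 (terminator). Final body='m5wr4be1hykyz' (13 bytes)
Body byte 7 at stream offset 15

Answer: 15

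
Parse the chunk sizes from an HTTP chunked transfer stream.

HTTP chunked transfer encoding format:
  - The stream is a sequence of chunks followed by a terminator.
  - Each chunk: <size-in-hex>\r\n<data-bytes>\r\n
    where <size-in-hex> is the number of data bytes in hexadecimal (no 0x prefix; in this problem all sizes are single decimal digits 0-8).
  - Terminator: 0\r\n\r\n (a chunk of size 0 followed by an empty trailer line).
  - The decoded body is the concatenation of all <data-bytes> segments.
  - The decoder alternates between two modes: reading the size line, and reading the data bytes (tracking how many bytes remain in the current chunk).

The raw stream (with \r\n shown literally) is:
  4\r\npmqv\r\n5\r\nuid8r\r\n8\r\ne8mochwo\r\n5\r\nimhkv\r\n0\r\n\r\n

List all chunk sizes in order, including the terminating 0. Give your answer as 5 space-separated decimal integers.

Chunk 1: stream[0..1]='4' size=0x4=4, data at stream[3..7]='pmqv' -> body[0..4], body so far='pmqv'
Chunk 2: stream[9..10]='5' size=0x5=5, data at stream[12..17]='uid8r' -> body[4..9], body so far='pmqvuid8r'
Chunk 3: stream[19..20]='8' size=0x8=8, data at stream[22..30]='e8mochwo' -> body[9..17], body so far='pmqvuid8re8mochwo'
Chunk 4: stream[32..33]='5' size=0x5=5, data at stream[35..40]='imhkv' -> body[17..22], body so far='pmqvuid8re8mochwoimhkv'
Chunk 5: stream[42..43]='0' size=0 (terminator). Final body='pmqvuid8re8mochwoimhkv' (22 bytes)

Answer: 4 5 8 5 0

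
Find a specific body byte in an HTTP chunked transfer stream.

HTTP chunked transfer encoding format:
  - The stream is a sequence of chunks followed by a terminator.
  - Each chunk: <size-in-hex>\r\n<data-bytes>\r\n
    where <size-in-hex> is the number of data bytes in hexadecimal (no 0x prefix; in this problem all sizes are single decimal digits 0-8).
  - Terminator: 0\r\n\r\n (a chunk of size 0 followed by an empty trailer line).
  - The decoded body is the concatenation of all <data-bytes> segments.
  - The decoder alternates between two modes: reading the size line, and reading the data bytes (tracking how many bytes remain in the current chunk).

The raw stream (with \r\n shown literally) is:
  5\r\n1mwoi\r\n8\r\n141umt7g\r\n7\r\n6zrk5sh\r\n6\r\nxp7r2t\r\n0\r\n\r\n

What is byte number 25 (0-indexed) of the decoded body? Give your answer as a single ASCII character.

Answer: t

Derivation:
Chunk 1: stream[0..1]='5' size=0x5=5, data at stream[3..8]='1mwoi' -> body[0..5], body so far='1mwoi'
Chunk 2: stream[10..11]='8' size=0x8=8, data at stream[13..21]='141umt7g' -> body[5..13], body so far='1mwoi141umt7g'
Chunk 3: stream[23..24]='7' size=0x7=7, data at stream[26..33]='6zrk5sh' -> body[13..20], body so far='1mwoi141umt7g6zrk5sh'
Chunk 4: stream[35..36]='6' size=0x6=6, data at stream[38..44]='xp7r2t' -> body[20..26], body so far='1mwoi141umt7g6zrk5shxp7r2t'
Chunk 5: stream[46..47]='0' size=0 (terminator). Final body='1mwoi141umt7g6zrk5shxp7r2t' (26 bytes)
Body byte 25 = 't'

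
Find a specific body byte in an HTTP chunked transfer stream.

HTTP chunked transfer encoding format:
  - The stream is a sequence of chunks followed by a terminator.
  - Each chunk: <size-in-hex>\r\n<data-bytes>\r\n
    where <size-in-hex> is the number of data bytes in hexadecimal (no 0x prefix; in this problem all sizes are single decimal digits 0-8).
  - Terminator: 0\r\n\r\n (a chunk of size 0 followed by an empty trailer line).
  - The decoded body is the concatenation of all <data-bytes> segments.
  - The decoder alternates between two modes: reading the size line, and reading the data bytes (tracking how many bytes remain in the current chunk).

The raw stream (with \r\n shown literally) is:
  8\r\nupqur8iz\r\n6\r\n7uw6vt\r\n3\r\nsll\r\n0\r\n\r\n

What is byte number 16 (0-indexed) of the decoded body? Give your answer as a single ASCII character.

Chunk 1: stream[0..1]='8' size=0x8=8, data at stream[3..11]='upqur8iz' -> body[0..8], body so far='upqur8iz'
Chunk 2: stream[13..14]='6' size=0x6=6, data at stream[16..22]='7uw6vt' -> body[8..14], body so far='upqur8iz7uw6vt'
Chunk 3: stream[24..25]='3' size=0x3=3, data at stream[27..30]='sll' -> body[14..17], body so far='upqur8iz7uw6vtsll'
Chunk 4: stream[32..33]='0' size=0 (terminator). Final body='upqur8iz7uw6vtsll' (17 bytes)
Body byte 16 = 'l'

Answer: l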